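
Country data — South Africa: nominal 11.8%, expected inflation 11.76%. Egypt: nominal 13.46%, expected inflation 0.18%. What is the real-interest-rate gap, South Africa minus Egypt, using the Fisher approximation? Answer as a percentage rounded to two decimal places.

South Africa: 11.8% − 11.76% = 0.040%
Egypt: 13.46% − 0.18% = 13.280%
Differential = -13.240% → -13.24%.

-13.24%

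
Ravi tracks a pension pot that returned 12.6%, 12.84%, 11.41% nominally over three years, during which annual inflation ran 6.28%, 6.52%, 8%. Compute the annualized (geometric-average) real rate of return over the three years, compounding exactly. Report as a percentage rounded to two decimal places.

5.00%

Nominal growth factor = 1.1260 × 1.1284 × 1.1141 = 1.41555140
Price-level growth factor = 1.0628 × 1.0652 × 1.0800 = 1.22266212
Real growth factor = 1.41555140 / 1.22266212 = 1.15776171
Annualized real rate = 1.15776171^(1/3) − 1 = 5.0041% → 5.00%.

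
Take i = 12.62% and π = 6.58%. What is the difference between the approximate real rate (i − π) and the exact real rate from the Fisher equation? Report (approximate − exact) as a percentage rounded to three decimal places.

0.373%

Approximate: r ≈ 12.620% − 6.580% = 6.0400%
Exact: (1 + 0.1262)/(1 + 0.0658) − 1 = 5.6671%
Error = 6.0400% − 5.6671% = 0.3729% → 0.373%.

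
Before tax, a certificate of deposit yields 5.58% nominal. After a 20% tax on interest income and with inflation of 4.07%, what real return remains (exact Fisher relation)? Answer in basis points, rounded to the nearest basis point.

38 basis points

After-tax nominal return = 5.58% × (1 − 0.2) = 4.4640%.
1 + r = 1.04464 / 1.04070 = 1.003786
After-tax real rate = 1.003786 − 1 → 38 basis points.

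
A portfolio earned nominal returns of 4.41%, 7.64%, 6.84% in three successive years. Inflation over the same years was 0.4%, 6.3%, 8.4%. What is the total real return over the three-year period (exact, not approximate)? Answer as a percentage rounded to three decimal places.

3.789%

Nominal growth factor = 1.0441 × 1.0764 × 1.0684 = 1.20074190
Price-level growth factor = 1.0040 × 1.0630 × 1.0840 = 1.15690117
Real growth factor = 1.20074190 / 1.15690117 = 1.03789496
Total real return = 1.03789496 − 1 → 3.789%.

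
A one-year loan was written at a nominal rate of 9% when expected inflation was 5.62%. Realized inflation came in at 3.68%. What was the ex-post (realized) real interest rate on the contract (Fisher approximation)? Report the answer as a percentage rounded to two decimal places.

5.32%

Ex-post: 9% − 3.68% = 5.320%
So the realized real rate is 5.32%.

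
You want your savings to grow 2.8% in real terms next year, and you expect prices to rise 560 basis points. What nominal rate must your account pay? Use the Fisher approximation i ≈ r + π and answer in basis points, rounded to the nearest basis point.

840 basis points

i ≈ r + π = 2.8% + 5.6% = 840 basis points.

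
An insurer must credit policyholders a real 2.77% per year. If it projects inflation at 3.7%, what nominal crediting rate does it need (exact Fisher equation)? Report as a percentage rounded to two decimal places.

(1 + i) = (1 + r)(1 + π) = 1.02770 × 1.03700 = 1.0657249
i = 1.0657249 − 1, so the required nominal rate is 6.57%.

6.57%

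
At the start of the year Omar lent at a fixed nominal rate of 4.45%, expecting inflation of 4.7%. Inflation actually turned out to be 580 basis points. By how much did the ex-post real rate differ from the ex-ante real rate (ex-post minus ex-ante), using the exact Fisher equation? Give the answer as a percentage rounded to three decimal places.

-1.037%

Ex-ante: (1 + 0.0445)/(1 + 0.0470) − 1 = -0.2388%
Ex-post: (1 + 0.0445)/(1 + 0.0580) − 1 = -1.2760%
Difference (ex-post − ex-ante) = -1.0372% → -1.037%.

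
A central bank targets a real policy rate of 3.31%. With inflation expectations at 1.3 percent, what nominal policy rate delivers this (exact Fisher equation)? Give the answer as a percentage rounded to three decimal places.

4.653%

(1 + i) = (1 + r)(1 + π) = 1.03310 × 1.01300 = 1.0465303
i = 1.0465303 − 1, so the required nominal rate is 4.653%.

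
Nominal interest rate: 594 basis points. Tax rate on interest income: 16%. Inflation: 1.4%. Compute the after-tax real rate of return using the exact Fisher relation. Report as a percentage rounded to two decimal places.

After-tax nominal return = 5.94% × (1 − 0.16) = 4.9896%.
1 + r = 1.049896 / 1.01400 = 1.035400
After-tax real rate = 1.035400 − 1 → 3.54%.

3.54%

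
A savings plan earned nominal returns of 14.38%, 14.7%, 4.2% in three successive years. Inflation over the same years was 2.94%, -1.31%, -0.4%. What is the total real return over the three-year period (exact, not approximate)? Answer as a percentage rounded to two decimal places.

35.10%

Compound the nominal returns: 1.1438 × 1.1470 × 1.0420 = 1.367040.
Compound inflation: 1.0294 × 0.9869 × 0.9960 = 1.011851.
Deflate: 1.367040 / 1.011851 = 1.351029.
Total real return = 1.351029 − 1 → 35.10%.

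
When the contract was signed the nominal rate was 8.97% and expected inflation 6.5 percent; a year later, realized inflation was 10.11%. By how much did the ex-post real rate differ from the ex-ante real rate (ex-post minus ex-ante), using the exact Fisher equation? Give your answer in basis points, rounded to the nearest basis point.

Ex-ante: (1 + 0.0897)/(1 + 0.0650) − 1 = 2.3192%
Ex-post: (1 + 0.0897)/(1 + 0.1011) − 1 = -1.0353%
Difference (ex-post − ex-ante) = -3.3546% → -335 basis points.

-335 basis points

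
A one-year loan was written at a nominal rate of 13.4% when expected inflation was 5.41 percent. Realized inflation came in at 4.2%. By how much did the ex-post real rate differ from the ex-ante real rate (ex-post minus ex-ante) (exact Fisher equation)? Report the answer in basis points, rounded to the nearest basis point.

Ex-ante: (1 + 0.1340)/(1 + 0.0541) − 1 = 7.5799%
Ex-post: (1 + 0.1340)/(1 + 0.0420) − 1 = 8.8292%
Difference (ex-post − ex-ante) = 1.2492% → 125 basis points.

125 basis points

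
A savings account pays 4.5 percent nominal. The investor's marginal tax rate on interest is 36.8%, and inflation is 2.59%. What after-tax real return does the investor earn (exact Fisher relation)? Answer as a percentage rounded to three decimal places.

After-tax nominal return = 4.5% × (1 − 0.368) = 2.8440%.
1 + r = 1.02844 / 1.02590 = 1.002476
After-tax real rate = 1.002476 − 1 → 0.248%.

0.248%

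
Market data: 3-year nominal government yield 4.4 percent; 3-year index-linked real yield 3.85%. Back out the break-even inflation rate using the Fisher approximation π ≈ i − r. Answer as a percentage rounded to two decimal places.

0.55%

π ≈ i − r = 4.4% − 3.85% → 0.55%.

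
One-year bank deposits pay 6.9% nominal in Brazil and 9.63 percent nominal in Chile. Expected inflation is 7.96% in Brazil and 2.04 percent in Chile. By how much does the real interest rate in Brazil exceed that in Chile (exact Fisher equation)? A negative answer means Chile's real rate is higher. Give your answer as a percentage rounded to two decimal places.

-8.42%

Brazil: (1 + 0.0690)/(1 + 0.0796) − 1 = -0.9818%
Chile: (1 + 0.0963)/(1 + 0.0204) − 1 = 7.4383%
Differential = -0.9818% − 7.4383% = -8.4201% → -8.42%.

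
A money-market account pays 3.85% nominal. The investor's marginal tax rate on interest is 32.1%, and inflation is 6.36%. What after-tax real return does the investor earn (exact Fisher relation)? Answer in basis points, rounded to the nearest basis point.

After-tax nominal return = 3.85% × (1 − 0.321) = 2.61415%.
1 + r = 1.0261415 / 1.06360 = 0.964781
After-tax real rate = 0.964781 − 1 → -352 basis points.

-352 basis points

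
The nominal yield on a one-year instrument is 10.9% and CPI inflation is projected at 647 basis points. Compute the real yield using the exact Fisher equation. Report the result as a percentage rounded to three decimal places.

4.161%

1 + r = 1.10900 / 1.06470 = 1.041608
r = 1.041608 − 1 = 4.1608%, i.e. 4.161%.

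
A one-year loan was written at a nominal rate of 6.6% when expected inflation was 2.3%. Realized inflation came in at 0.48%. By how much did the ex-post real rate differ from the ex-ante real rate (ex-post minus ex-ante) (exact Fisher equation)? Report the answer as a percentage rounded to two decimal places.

1.89%

Ex-ante: (1 + 0.0660)/(1 + 0.0230) − 1 = 4.2033%
Ex-post: (1 + 0.0660)/(1 + 0.0048) − 1 = 6.0908%
Difference (ex-post − ex-ante) = 1.8874% → 1.89%.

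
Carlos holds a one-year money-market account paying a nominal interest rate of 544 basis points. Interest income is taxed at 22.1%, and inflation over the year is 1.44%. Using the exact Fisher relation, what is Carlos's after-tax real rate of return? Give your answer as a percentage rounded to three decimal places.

After-tax nominal return = 5.44% × (1 − 0.221) = 4.23776%.
1 + r = 1.0423776 / 1.01440 = 1.027580
After-tax real rate = 1.027580 − 1 → 2.758%.

2.758%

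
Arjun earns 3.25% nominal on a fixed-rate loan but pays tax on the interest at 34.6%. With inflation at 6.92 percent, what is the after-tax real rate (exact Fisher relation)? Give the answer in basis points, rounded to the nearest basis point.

-448 basis points

After-tax nominal return = 3.25% × (1 − 0.346) = 2.1255%.
1 + r = 1.021255 / 1.06920 = 0.955158
After-tax real rate = 0.955158 − 1 → -448 basis points.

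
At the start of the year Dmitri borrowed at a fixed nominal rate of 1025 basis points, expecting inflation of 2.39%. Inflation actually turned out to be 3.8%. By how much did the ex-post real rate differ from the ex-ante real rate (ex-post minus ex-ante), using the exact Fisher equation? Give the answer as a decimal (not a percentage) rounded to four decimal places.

Ex-ante: (1 + 0.1025)/(1 + 0.0239) − 1 = 7.6765%
Ex-post: (1 + 0.1025)/(1 + 0.0380) − 1 = 6.2139%
Difference (ex-post − ex-ante) = -1.4627% → -0.0146.

-0.0146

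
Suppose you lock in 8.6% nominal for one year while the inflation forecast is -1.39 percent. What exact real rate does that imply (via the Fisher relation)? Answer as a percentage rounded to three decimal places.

10.131%

1 + r = 1.08600 / 0.98610 = 1.101308
r = 1.101308 − 1 = 10.1308%, i.e. 10.131%.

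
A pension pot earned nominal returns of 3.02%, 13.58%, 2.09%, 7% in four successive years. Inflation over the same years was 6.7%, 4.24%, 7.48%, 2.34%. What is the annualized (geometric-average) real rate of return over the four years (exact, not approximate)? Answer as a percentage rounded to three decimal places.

1.101%

Compound the nominal returns: 1.0302 × 1.1358 × 1.0209 × 1.0700 = 1.27817521.
Compound inflation: 1.0670 × 1.0424 × 1.0748 × 1.0234 = 1.22340962.
Deflate: 1.27817521 / 1.22340962 = 1.04476472.
Annualized real rate = 1.04476472^(1/4) − 1 = 1.1008% → 1.101%.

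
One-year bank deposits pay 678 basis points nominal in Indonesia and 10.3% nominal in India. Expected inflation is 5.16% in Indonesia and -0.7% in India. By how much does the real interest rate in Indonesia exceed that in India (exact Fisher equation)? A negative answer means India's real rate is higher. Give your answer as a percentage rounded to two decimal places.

-9.54%

Indonesia: (1 + 0.0678)/(1 + 0.0516) − 1 = 1.5405%
India: (1 + 0.1030)/(1 − 0.0070) − 1 = 11.0775%
Differential = 1.5405% − 11.0775% = -9.5370% → -9.54%.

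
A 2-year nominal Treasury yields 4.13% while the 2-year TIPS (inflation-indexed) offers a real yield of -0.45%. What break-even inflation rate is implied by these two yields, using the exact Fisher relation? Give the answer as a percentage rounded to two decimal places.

(1 + π) = (1 + i)/(1 + r) = 1.04130 / 0.99550 = 1.046007
Break-even inflation = 1.046007 − 1 → 4.60%.

4.60%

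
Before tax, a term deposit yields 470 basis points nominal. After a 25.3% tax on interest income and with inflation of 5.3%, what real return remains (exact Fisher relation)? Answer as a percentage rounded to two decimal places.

After-tax nominal return = 4.7% × (1 − 0.253) = 3.5109%.
1 + r = 1.035109 / 1.05300 = 0.983009
After-tax real rate = 0.983009 − 1 → -1.70%.

-1.70%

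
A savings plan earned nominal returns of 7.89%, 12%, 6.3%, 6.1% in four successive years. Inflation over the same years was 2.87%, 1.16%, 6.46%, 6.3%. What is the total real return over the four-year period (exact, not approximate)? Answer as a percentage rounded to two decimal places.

15.73%

Compound the nominal returns: 1.0789 × 1.1200 × 1.0630 × 1.0610 = 1.362849.
Compound inflation: 1.0287 × 1.0116 × 1.0646 × 1.0630 = 1.177653.
Deflate: 1.362849 / 1.177653 = 1.157259.
Total real return = 1.157259 − 1 → 15.73%.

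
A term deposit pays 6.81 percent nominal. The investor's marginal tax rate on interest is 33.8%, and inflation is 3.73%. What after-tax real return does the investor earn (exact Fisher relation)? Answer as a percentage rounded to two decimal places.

0.75%

After-tax nominal return = 6.81% × (1 − 0.338) = 4.50822%.
1 + r = 1.0450822 / 1.03730 = 1.007502
After-tax real rate = 1.007502 − 1 → 0.75%.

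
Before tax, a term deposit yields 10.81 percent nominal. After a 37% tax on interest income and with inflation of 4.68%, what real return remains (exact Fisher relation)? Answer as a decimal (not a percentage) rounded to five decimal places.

0.02035

After-tax nominal return = 10.81% × (1 − 0.37) = 6.8103%.
1 + r = 1.068103 / 1.04680 = 1.020351
After-tax real rate = 1.020351 − 1 → 0.02035.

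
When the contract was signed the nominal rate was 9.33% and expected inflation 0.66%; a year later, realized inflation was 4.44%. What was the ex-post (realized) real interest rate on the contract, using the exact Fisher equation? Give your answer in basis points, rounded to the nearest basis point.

468 basis points

Ex-post: (1 + 0.0933)/(1 + 0.0444) − 1 = 4.6821%
So the realized real rate is 468 basis points.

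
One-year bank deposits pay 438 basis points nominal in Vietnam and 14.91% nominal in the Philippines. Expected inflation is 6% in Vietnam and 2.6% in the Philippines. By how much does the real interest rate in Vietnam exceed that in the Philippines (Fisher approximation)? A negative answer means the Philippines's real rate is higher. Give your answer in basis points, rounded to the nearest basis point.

-1393 basis points

Vietnam: 4.38% − 6% = -1.620%
The Philippines: 14.91% − 2.6% = 12.310%
Differential = -13.930% → -1393 basis points.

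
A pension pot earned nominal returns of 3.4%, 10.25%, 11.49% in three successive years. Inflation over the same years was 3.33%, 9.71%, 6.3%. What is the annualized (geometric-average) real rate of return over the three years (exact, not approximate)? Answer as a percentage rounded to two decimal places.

1.79%

Compound the nominal returns: 1.0340 × 1.1025 × 1.1149 = 1.27096928.
Compound inflation: 1.0333 × 1.0971 × 1.0630 = 1.20505234.
Deflate: 1.27096928 / 1.20505234 = 1.05470048.
Annualized real rate = 1.05470048^(1/3) − 1 = 1.7911% → 1.79%.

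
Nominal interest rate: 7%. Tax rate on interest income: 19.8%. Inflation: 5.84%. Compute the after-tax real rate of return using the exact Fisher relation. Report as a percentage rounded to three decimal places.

-0.214%

After-tax nominal return = 7% × (1 − 0.198) = 5.6140%.
1 + r = 1.05614 / 1.05840 = 0.9978647
After-tax real rate = 0.9978647 − 1 → -0.214%.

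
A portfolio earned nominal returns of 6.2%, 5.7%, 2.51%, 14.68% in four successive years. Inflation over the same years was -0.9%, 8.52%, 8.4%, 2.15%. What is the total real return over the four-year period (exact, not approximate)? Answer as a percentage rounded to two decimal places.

Nominal growth factor = 1.0620 × 1.0570 × 1.0251 × 1.1468 = 1.319634
Price-level growth factor = 0.9910 × 1.0852 × 1.0840 × 1.0215 = 1.190834
Real growth factor = 1.319634 / 1.190834 = 1.108160
Total real return = 1.108160 − 1 → 10.82%.

10.82%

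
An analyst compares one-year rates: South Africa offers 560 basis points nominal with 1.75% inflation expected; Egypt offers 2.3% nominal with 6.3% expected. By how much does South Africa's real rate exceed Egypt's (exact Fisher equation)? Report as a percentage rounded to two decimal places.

South Africa: (1 + 0.0560)/(1 + 0.0175) − 1 = 3.7838%
Egypt: (1 + 0.0230)/(1 + 0.0630) − 1 = -3.7629%
Differential = 3.7838% − (-3.7629%) = 7.5467% → 7.55%.

7.55%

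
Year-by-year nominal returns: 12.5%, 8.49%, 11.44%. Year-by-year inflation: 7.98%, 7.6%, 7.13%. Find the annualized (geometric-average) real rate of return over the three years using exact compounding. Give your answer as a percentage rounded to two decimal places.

Compound the nominal returns: 1.1250 × 1.0849 × 1.1144 = 1.36013913.
Compound inflation: 1.0798 × 1.0760 × 1.0713 = 1.24470576.
Deflate: 1.36013913 / 1.24470576 = 1.09273948.
Annualized real rate = 1.09273948^(1/3) − 1 = 3.0004% → 3.00%.

3.00%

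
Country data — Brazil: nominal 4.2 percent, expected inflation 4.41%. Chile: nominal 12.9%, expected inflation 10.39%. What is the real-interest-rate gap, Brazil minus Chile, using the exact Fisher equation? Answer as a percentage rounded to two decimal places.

Brazil: (1 + 0.0420)/(1 + 0.0441) − 1 = -0.2011%
Chile: (1 + 0.1290)/(1 + 0.1039) − 1 = 2.2738%
Differential = -0.2011% − 2.2738% = -2.4749% → -2.47%.

-2.47%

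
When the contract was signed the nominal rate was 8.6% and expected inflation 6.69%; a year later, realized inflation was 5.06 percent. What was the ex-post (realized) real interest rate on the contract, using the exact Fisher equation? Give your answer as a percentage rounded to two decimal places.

3.37%

Ex-post: (1 + 0.0860)/(1 + 0.0506) − 1 = 3.3695%
So the realized real rate is 3.37%.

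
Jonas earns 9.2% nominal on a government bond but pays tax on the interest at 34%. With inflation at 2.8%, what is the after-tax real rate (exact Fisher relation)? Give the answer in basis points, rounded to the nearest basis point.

After-tax nominal return = 9.2% × (1 − 0.34) = 6.0720%.
1 + r = 1.06072 / 1.02800 = 1.031829
After-tax real rate = 1.031829 − 1 → 318 basis points.

318 basis points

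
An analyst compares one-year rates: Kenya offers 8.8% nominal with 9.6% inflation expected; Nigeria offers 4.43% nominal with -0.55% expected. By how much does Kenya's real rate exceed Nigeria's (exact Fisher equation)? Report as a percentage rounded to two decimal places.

Kenya: (1 + 0.0880)/(1 + 0.0960) − 1 = -0.7299%
Nigeria: (1 + 0.0443)/(1 − 0.0055) − 1 = 5.0075%
Differential = -0.7299% − 5.0075% = -5.7375% → -5.74%.

-5.74%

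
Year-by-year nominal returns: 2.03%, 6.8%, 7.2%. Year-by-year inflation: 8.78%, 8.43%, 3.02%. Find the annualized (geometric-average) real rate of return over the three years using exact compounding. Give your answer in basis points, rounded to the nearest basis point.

Compound the nominal returns: 1.0203 × 1.0680 × 1.0720 = 1.16813739.
Compound inflation: 1.0878 × 1.0843 × 1.0302 = 1.21512249.
Deflate: 1.16813739 / 1.21512249 = 0.96133304.
Annualized real rate = 0.96133304^(1/3) − 1 = -1.3059% → -131 basis points.

-131 basis points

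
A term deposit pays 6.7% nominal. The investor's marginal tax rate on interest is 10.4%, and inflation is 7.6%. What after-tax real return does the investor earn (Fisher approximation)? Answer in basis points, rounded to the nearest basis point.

After-tax nominal return = 6.7% × (1 − 0.104) = 6.0032%.
r ≈ 6.0032% − 7.6% → -160 basis points.

-160 basis points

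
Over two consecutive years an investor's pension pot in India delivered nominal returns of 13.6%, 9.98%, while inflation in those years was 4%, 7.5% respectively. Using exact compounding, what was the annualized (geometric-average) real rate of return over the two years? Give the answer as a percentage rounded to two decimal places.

5.71%

Nominal growth factor = 1.1360 × 1.0998 = 1.24937280
Price-level growth factor = 1.0400 × 1.0750 = 1.11800000
Real growth factor = 1.24937280 / 1.11800000 = 1.11750698
Annualized real rate = 1.11750698^(1/2) − 1 = 5.7122% → 5.71%.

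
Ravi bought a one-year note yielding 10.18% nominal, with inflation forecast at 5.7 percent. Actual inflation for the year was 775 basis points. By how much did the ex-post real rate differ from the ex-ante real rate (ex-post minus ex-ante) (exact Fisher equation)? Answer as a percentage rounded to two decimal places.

-1.98%

Ex-ante: (1 + 0.1018)/(1 + 0.0570) − 1 = 4.2384%
Ex-post: (1 + 0.1018)/(1 + 0.0775) − 1 = 2.2552%
Difference (ex-post − ex-ante) = -1.9832% → -1.98%.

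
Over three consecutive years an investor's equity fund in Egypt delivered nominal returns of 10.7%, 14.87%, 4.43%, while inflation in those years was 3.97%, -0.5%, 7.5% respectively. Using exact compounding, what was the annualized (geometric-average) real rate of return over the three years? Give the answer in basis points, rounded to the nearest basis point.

609 basis points

Compound the nominal returns: 1.1070 × 1.1487 × 1.0443 = 1.32794326.
Compound inflation: 1.0397 × 0.9950 × 1.0750 = 1.11208911.
Deflate: 1.32794326 / 1.11208911 = 1.19409789.
Annualized real rate = 1.19409789^(1/3) − 1 = 6.0914% → 609 basis points.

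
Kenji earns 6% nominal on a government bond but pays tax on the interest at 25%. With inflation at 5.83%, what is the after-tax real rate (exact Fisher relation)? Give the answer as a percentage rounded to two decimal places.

After-tax nominal return = 6% × (1 − 0.25) = 4.5000%.
1 + r = 1.04500 / 1.05830 = 0.987433
After-tax real rate = 0.987433 − 1 → -1.26%.

-1.26%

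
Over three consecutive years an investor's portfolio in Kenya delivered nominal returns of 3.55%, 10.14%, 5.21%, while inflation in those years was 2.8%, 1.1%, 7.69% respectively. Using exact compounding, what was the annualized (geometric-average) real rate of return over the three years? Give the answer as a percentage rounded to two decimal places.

Nominal growth factor = 1.0355 × 1.1014 × 1.0521 = 1.19991973
Price-level growth factor = 1.0280 × 1.0110 × 1.0769 = 1.11923079
Real growth factor = 1.19991973 / 1.11923079 = 1.07209322
Annualized real rate = 1.07209322^(1/3) − 1 = 2.3476% → 2.35%.

2.35%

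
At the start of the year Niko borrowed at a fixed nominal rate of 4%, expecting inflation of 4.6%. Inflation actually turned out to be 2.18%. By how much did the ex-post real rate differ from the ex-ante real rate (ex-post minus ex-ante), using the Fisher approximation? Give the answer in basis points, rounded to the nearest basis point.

242 basis points

Ex-ante: 4% − 4.6% = -0.600%
Ex-post: 4% − 2.18% = 1.820%
Difference (ex-post − ex-ante) = 2.4200% → 242 basis points.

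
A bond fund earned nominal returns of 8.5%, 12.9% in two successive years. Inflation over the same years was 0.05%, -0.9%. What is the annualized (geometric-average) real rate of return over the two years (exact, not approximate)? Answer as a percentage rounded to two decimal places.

Nominal growth factor = 1.0850 × 1.1290 = 1.22496500
Price-level growth factor = 1.0005 × 0.9910 = 0.99149550
Real growth factor = 1.22496500 / 0.99149550 = 1.23547207
Annualized real rate = 1.23547207^(1/2) − 1 = 11.1518% → 11.15%.

11.15%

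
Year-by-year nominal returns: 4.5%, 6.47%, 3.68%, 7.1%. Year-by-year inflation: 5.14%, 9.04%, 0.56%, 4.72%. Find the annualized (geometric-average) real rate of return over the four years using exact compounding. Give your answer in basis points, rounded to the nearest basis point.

Nominal growth factor = 1.0450 × 1.0647 × 1.0368 × 1.0710 = 1.23545805
Price-level growth factor = 1.0514 × 1.0904 × 1.0056 × 1.0472 = 1.20728197
Real growth factor = 1.23545805 / 1.20728197 = 1.02333845
Annualized real rate = 1.02333845^(1/4) − 1 = 0.5784% → 58 basis points.

58 basis points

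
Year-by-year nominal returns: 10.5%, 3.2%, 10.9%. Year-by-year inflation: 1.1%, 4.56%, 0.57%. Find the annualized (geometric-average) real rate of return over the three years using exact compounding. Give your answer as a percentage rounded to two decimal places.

5.96%

Compound the nominal returns: 1.1050 × 1.0320 × 1.1090 = 1.26465924.
Compound inflation: 1.0110 × 1.0456 × 1.0057 = 1.06312708.
Deflate: 1.26465924 / 1.06312708 = 1.18956545.
Annualized real rate = 1.18956545^(1/3) − 1 = 5.9569% → 5.96%.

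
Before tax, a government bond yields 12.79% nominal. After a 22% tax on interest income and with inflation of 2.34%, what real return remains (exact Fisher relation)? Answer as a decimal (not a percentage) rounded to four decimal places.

After-tax nominal return = 12.79% × (1 − 0.22) = 9.9762%.
1 + r = 1.099762 / 1.02340 = 1.074616
After-tax real rate = 1.074616 − 1 → 0.0746.

0.0746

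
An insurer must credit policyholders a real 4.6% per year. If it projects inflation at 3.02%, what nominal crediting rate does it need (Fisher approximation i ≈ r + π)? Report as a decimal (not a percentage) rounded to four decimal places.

i ≈ r + π = 4.6% + 3.02% = 0.0762.

0.0762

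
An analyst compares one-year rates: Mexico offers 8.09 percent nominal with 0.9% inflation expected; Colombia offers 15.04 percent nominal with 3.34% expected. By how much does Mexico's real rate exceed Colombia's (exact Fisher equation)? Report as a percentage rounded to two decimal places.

-4.20%

Mexico: (1 + 0.0809)/(1 + 0.0090) − 1 = 7.1259%
Colombia: (1 + 0.1504)/(1 + 0.0334) − 1 = 11.3219%
Differential = 7.1259% − 11.3219% = -4.1960% → -4.20%.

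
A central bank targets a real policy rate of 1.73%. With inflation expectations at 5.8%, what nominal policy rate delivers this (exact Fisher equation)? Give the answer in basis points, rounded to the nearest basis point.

(1 + i) = (1 + r)(1 + π) = 1.01730 × 1.05800 = 1.0763034
i = 1.0763034 − 1, so the required nominal rate is 763 basis points.

763 basis points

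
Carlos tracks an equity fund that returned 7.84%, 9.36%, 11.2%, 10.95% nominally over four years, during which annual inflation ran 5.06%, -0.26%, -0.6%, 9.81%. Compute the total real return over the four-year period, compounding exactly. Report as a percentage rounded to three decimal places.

Nominal growth factor = 1.0784 × 1.0936 × 1.1120 × 1.1095 = 1.455025
Price-level growth factor = 1.0506 × 0.9974 × 0.9940 × 1.0981 = 1.143760
Real growth factor = 1.455025 / 1.143760 = 1.272142
Total real return = 1.272142 − 1 → 27.214%.

27.214%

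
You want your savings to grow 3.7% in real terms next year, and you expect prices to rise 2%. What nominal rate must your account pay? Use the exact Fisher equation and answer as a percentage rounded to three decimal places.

5.774%

(1 + i) = (1 + r)(1 + π) = 1.03700 × 1.02000 = 1.05774
i = 1.05774 − 1, so the required nominal rate is 5.774%.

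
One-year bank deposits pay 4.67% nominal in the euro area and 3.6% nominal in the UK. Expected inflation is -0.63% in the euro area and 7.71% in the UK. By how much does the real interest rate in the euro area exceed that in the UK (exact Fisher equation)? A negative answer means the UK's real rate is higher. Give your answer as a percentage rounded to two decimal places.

9.15%

The euro area: (1 + 0.0467)/(1 − 0.0063) − 1 = 5.3336%
The UK: (1 + 0.0360)/(1 + 0.0771) − 1 = -3.8158%
Differential = 5.3336% − (-3.8158%) = 9.1494% → 9.15%.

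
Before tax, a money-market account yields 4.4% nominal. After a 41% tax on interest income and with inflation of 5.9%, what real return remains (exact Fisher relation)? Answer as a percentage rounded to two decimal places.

After-tax nominal return = 4.4% × (1 − 0.41) = 2.5960%.
1 + r = 1.02596 / 1.05900 = 0.968801
After-tax real rate = 0.968801 − 1 → -3.12%.

-3.12%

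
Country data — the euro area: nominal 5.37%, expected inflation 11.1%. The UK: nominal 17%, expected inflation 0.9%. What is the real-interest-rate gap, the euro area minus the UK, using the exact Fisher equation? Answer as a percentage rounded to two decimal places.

The euro area: (1 + 0.0537)/(1 + 0.1110) − 1 = -5.1575%
The UK: (1 + 0.1700)/(1 + 0.0090) − 1 = 15.9564%
Differential = -5.1575% − 15.9564% = -21.1139% → -21.11%.

-21.11%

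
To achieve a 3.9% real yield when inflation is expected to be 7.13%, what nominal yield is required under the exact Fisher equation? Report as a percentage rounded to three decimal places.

11.308%

(1 + i) = (1 + r)(1 + π) = 1.03900 × 1.07130 = 1.1130807
i = 1.1130807 − 1, so the required nominal rate is 11.308%.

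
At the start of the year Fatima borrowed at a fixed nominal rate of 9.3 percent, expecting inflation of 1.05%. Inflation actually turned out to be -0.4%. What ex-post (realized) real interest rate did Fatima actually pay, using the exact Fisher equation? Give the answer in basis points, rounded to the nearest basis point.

Ex-post: (1 + 0.0930)/(1 − 0.0040) − 1 = 9.7390%
So the realized real rate is 974 basis points.

974 basis points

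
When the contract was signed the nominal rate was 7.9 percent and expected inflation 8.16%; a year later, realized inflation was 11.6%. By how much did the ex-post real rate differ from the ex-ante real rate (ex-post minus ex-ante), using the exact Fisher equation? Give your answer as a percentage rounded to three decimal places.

Ex-ante: (1 + 0.0790)/(1 + 0.0816) − 1 = -0.2404%
Ex-post: (1 + 0.0790)/(1 + 0.1160) − 1 = -3.3154%
Difference (ex-post − ex-ante) = -3.0750% → -3.075%.

-3.075%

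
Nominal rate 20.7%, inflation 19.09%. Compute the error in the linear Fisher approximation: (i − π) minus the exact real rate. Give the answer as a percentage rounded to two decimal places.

0.26%

Approximate: r ≈ 20.700% − 19.090% = 1.6100%
Exact: (1 + 0.2070)/(1 + 0.1909) − 1 = 1.3519%
Error = 1.6100% − 1.3519% = 0.2581% → 0.26%.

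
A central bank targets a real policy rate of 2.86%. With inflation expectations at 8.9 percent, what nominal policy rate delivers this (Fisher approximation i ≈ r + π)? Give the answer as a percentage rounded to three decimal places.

i ≈ r + π = 2.86% + 8.9% = 11.760%.

11.760%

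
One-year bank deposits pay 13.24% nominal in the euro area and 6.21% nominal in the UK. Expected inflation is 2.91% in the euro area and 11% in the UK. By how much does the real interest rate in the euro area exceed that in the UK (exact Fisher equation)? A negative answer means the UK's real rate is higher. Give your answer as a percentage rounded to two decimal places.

14.35%

The euro area: (1 + 0.1324)/(1 + 0.0291) − 1 = 10.0379%
The UK: (1 + 0.0621)/(1 + 0.1100) − 1 = -4.3153%
Differential = 10.0379% − (-4.3153%) = 14.3532% → 14.35%.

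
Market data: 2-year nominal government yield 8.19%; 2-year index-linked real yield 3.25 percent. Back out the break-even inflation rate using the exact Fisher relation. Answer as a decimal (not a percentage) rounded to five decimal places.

(1 + π) = (1 + i)/(1 + r) = 1.08190 / 1.03250 = 1.04784504
Break-even inflation = 1.04784504 − 1 → 0.04785.

0.04785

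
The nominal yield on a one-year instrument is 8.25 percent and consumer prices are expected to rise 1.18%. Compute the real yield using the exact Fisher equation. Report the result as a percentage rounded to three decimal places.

6.988%

By the Fisher relation, 1 + r = (1 + i)/(1 + π).
1 + r = 1.08250 / 1.01180 = 1.0698755
r = 1.0698755 − 1 = 6.98755%, i.e. 6.988%.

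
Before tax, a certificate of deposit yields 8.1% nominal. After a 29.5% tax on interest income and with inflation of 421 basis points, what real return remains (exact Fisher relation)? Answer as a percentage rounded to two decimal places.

1.44%

After-tax nominal return = 8.1% × (1 − 0.295) = 5.7105%.
1 + r = 1.057105 / 1.04210 = 1.014399
After-tax real rate = 1.014399 − 1 → 1.44%.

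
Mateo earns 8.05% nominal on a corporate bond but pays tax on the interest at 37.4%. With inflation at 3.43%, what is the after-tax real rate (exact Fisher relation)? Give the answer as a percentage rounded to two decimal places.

After-tax nominal return = 8.05% × (1 − 0.374) = 5.0393%.
1 + r = 1.050393 / 1.03430 = 1.015559
After-tax real rate = 1.015559 − 1 → 1.56%.

1.56%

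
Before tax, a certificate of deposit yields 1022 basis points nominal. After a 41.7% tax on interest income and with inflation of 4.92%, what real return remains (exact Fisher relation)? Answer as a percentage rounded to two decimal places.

After-tax nominal return = 10.22% × (1 − 0.417) = 5.95826%.
1 + r = 1.0595826 / 1.04920 = 1.009896
After-tax real rate = 1.009896 − 1 → 0.99%.

0.99%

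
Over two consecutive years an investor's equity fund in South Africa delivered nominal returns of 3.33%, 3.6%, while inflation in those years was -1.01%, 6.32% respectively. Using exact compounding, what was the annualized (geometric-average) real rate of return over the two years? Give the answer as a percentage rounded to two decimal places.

0.85%

Nominal growth factor = 1.0333 × 1.0360 = 1.07049880
Price-level growth factor = 0.9899 × 1.0632 = 1.05246168
Real growth factor = 1.07049880 / 1.05246168 = 1.01713803
Annualized real rate = 1.01713803^(1/2) − 1 = 0.8533% → 0.85%.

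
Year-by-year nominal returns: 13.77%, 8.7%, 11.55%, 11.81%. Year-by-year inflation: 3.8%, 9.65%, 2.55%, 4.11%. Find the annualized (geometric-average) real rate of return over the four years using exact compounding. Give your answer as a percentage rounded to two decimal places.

6.14%

Compound the nominal returns: 1.1377 × 1.0870 × 1.1155 × 1.1181 = 1.54243732.
Compound inflation: 1.0380 × 1.0965 × 1.0255 × 1.0411 = 1.21516178.
Deflate: 1.54243732 / 1.21516178 = 1.26932672.
Annualized real rate = 1.26932672^(1/4) − 1 = 6.1435% → 6.14%.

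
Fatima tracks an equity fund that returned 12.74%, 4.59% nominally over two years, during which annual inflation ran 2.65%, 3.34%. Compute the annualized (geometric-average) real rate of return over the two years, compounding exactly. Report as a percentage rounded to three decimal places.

5.432%

Nominal growth factor = 1.1274 × 1.0459 = 1.1791476600
Price-level growth factor = 1.0265 × 1.0334 = 1.0607851000
Real growth factor = 1.1791476600 / 1.0607851000 = 1.1115801495
Annualized real rate = 1.1115801495^(1/2) − 1 = 5.431501% → 5.432%.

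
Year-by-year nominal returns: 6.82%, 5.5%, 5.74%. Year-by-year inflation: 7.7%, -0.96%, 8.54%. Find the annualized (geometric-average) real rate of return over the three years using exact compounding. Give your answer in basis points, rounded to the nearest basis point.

97 basis points

Nominal growth factor = 1.0682 × 1.0550 × 1.0574 = 1.19163799
Price-level growth factor = 1.0770 × 0.9904 × 1.0854 = 1.15775363
Real growth factor = 1.19163799 / 1.15775363 = 1.02926733
Annualized real rate = 1.02926733^(1/3) − 1 = 0.9662% → 97 basis points.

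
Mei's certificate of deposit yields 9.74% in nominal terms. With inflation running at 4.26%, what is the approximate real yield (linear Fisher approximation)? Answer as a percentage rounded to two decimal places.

5.48%

r ≈ i − π = 9.74% − 4.26% = 5.48%.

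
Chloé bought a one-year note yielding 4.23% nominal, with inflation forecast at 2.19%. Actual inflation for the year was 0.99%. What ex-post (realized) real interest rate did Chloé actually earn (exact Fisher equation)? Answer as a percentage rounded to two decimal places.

Ex-post: (1 + 0.0423)/(1 + 0.0099) − 1 = 3.2082%
So the realized real rate is 3.21%.

3.21%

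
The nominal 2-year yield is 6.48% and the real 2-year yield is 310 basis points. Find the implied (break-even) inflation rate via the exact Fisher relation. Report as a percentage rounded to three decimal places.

3.278%

(1 + π) = (1 + i)/(1 + r) = 1.06480 / 1.03100 = 1.032784
Break-even inflation = 1.032784 − 1 → 3.278%.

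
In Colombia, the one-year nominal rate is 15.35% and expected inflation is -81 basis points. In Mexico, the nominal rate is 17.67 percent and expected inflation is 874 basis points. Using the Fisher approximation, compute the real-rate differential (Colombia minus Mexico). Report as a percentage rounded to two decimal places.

7.23%

Colombia: 15.35% − (-0.81%) = 16.160%
Mexico: 17.67% − 8.74% = 8.930%
Differential = 7.230% → 7.23%.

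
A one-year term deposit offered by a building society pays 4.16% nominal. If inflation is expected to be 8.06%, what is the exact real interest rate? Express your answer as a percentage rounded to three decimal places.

1 + r = 1.04160 / 1.08060 = 0.963909
r = 0.963909 − 1 = -3.6091%, i.e. -3.609%.

-3.609%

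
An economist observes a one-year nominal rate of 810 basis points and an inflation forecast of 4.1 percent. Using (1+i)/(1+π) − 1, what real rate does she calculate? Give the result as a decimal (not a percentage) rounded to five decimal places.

1 + r = 1.08100 / 1.04100 = 1.0384246
r = 1.0384246 − 1 = 3.84246%, i.e. 0.03842.

0.03842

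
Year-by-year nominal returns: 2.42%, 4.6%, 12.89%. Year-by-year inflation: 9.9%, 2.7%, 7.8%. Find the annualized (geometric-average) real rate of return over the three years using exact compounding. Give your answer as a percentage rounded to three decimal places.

-0.201%

Compound the nominal returns: 1.0242 × 1.0460 × 1.1289 = 1.2094054715.
Compound inflation: 1.0990 × 1.0270 × 1.0780 = 1.2167094940.
Deflate: 1.2094054715 / 1.2167094940 = 0.9939969051.
Annualized real rate = 0.9939969051^(1/3) − 1 = -0.200505% → -0.201%.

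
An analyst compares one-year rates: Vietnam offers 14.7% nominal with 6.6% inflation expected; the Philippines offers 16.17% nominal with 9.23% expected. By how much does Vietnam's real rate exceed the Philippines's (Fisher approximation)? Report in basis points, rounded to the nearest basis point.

Vietnam: 14.7% − 6.6% = 8.100%
The Philippines: 16.17% − 9.23% = 6.940%
Differential = 1.160% → 116 basis points.

116 basis points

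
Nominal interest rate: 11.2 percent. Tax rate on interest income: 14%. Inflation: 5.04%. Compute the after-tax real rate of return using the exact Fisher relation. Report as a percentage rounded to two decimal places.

After-tax nominal return = 11.2% × (1 − 0.14) = 9.6320%.
1 + r = 1.09632 / 1.05040 = 1.043717
After-tax real rate = 1.043717 − 1 → 4.37%.

4.37%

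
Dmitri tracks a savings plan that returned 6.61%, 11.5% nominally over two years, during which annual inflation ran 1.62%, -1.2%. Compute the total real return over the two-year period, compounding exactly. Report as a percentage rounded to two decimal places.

Compound the nominal returns: 1.0661 × 1.1150 = 1.188702.
Compound inflation: 1.0162 × 0.9880 = 1.004006.
Deflate: 1.188702 / 1.004006 = 1.183959.
Total real return = 1.183959 − 1 → 18.40%.

18.40%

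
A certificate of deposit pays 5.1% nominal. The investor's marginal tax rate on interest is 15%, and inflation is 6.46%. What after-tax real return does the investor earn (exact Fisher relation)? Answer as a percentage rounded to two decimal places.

After-tax nominal return = 5.1% × (1 − 0.15) = 4.3350%.
1 + r = 1.04335 / 1.06460 = 0.980039
After-tax real rate = 0.980039 − 1 → -2.00%.

-2.00%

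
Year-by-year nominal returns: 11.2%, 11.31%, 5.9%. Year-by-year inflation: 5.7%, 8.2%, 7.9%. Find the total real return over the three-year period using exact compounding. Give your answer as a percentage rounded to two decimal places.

6.22%

Nominal growth factor = 1.1120 × 1.1131 × 1.0590 = 1.310795
Price-level growth factor = 1.0570 × 1.0820 × 1.0790 = 1.234024
Real growth factor = 1.310795 / 1.234024 = 1.062212
Total real return = 1.062212 − 1 → 6.22%.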